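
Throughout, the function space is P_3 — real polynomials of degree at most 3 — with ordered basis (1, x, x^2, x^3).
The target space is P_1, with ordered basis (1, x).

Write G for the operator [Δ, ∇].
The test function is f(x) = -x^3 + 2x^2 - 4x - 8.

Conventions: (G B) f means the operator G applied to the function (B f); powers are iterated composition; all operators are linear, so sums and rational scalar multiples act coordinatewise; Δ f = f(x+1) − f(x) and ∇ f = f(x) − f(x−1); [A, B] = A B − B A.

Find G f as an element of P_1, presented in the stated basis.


∇ f = -3x^2 + 7x - 7
Δ ∇ f = -6x + 4
Δ f = -3x^2 + x - 3
∇ Δ f = -6x + 4
[Δ, ∇] f = 0

the image equals g(x) = 0


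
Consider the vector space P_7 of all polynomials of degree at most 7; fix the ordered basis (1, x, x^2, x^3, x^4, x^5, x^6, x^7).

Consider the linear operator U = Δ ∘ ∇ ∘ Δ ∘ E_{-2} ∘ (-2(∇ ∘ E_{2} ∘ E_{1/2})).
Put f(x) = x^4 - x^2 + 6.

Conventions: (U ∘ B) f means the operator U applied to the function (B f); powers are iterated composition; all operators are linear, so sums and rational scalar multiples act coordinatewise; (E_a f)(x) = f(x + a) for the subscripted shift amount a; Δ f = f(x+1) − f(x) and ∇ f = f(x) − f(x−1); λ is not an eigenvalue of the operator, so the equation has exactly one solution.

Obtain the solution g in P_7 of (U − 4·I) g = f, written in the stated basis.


write g with unknown coordinates in the stated basis and equate coefficients in (U − 4·I) g = f
solving from the highest basis element down gives g = -(1/4)x^4 + (1/4)x^2 + 3/2
check: U g = 12
so U g − 4·g = x^4 - x^2 + 6 = f ✓

the image equals g(x) = -(1/4)x^4 + (1/4)x^2 + 3/2


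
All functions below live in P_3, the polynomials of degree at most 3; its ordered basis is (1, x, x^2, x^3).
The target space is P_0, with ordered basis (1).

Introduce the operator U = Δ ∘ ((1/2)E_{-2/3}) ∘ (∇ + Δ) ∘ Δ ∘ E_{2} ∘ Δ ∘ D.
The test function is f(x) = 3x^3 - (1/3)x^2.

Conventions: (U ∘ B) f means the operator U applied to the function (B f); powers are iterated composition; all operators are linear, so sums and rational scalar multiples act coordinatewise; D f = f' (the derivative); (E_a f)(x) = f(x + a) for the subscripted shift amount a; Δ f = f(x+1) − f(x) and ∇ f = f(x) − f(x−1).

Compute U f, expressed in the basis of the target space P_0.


the image equals g(x) = 0

D f = 9x^2 - (2/3)x
Δ D f = 18x + 25/3
E_{2} (Δ ∘ D) f = 18x + 133/3
Δ E_{2} (Δ ∘ D) f = 18
∇ (Δ ∘ E_{2}) (Δ ∘ D) f = 0
Δ (Δ ∘ E_{2}) (Δ ∘ D) f = 0
(∇ + Δ) (Δ ∘ E_{2}) (Δ ∘ D) f = 0
E_{-2/3} (∇ + Δ) (Δ ∘ E_{2}) (Δ ∘ D) f = 0
((1/2)E_{-2/3}) (∇ + Δ) (Δ ∘ E_{2}) (Δ ∘ D) f = 0
Δ ((1/2)E_{-2/3}) (∇ + Δ) (Δ ∘ E_{2}) (Δ ∘ D) f = 0


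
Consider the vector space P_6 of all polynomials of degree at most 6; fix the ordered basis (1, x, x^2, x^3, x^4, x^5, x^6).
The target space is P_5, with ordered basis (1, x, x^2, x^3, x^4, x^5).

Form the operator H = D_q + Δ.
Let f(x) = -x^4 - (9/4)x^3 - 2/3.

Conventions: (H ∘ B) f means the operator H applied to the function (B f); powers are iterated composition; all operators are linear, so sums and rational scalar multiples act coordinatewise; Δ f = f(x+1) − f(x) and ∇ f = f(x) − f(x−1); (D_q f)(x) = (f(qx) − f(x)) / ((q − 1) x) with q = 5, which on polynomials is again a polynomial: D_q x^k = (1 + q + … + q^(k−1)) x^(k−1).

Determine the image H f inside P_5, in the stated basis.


D_q f = -156x^3 - (279/4)x^2
Δ f = -4x^3 - (51/4)x^2 - (43/4)x - 13/4
(D_q + Δ) f = -160x^3 - (165/2)x^2 - (43/4)x - 13/4

the result is g(x) = -160x^3 - (165/2)x^2 - (43/4)x - 13/4


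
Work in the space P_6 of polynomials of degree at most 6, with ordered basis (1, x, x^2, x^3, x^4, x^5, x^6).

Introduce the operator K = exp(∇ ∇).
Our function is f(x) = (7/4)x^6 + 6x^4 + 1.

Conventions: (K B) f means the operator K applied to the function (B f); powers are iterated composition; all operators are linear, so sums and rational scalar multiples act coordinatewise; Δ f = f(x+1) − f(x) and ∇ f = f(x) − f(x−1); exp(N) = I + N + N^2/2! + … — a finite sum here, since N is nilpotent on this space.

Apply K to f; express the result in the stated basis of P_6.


the result is g(x) = (7/4)x^6 + (117/2)x^4 - 210x^3 + (1509/2)x^2 - 1719x + 3681/2

order-1 term: (105/2)x^4 - 210x^3 + (879/2)x^2 - 459x + 385/2
order-2 term: 315x^2 - 1260x + 1437
order-3 term: 210
the series for exp(∇ ∇) f terminates at order 3
exp(∇ ∇) f = (7/4)x^6 + (117/2)x^4 - 210x^3 + (1509/2)x^2 - 1719x + 3681/2


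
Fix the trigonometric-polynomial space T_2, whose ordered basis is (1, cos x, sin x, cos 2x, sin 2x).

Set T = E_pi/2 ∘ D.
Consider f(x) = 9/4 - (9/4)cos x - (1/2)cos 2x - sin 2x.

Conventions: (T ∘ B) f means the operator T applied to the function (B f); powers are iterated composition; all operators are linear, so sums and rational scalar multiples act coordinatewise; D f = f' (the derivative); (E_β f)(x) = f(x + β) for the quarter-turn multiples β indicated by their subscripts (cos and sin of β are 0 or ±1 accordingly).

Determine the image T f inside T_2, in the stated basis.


D f = (9/4)sin x - 2cos 2x + sin 2x
E_pi/2 D f = (9/4)cos x + 2cos 2x - sin 2x

g(x) = (9/4)cos x + 2cos 2x - sin 2x


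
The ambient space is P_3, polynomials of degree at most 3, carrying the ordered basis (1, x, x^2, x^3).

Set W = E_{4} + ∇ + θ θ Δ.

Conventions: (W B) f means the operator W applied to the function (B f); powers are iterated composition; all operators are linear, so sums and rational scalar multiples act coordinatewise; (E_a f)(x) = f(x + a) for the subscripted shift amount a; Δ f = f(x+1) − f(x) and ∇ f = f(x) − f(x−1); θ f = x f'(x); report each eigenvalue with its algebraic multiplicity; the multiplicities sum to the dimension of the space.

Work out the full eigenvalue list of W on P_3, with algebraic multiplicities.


image of 1: 1
image of x: x + 5
image of x^2: x^2 + 12x + 15
image of x^3: x^3 + 27x^2 + 48x + 65
the matrix is upper triangular; its diagonal is (1, 1, 1, 1)
for a triangular matrix the eigenvalues are the diagonal entries, with algebraic multiplicity their repetition count

λ = 1 (multiplicity 4)


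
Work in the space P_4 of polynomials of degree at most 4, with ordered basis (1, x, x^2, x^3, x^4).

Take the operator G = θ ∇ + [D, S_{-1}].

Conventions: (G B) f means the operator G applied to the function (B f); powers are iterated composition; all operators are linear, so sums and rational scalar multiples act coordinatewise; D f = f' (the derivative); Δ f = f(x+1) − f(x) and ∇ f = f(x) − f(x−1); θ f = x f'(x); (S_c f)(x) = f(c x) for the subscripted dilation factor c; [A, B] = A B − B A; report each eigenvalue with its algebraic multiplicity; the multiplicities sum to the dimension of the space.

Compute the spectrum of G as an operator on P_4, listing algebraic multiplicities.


image of 1: 0
image of x: -2
image of x^2: 6x
image of x^3: -3x
image of x^4: 20x^3 - 12x^2 + 4x
the matrix is upper triangular; its diagonal is (0, 0, 0, 0, 0)
for a triangular matrix the eigenvalues are the diagonal entries, with algebraic multiplicity their repetition count

λ = 0 (multiplicity 5)


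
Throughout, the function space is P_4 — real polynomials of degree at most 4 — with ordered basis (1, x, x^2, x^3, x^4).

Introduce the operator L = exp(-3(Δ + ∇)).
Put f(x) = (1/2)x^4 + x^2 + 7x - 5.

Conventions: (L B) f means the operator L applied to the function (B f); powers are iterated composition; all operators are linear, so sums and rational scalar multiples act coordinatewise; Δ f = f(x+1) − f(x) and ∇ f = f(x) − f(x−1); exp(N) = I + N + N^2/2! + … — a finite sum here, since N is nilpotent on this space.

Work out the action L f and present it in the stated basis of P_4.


order-1 term: -12x^3 - 24x - 42
order-2 term: 108x^2 + 108
order-3 term: -432x
order-4 term: 648
the series for exp(-3(Δ + ∇)) f terminates at order 4
exp(-3(Δ + ∇)) f = (1/2)x^4 - 12x^3 + 109x^2 - 449x + 709

the image equals g(x) = (1/2)x^4 - 12x^3 + 109x^2 - 449x + 709


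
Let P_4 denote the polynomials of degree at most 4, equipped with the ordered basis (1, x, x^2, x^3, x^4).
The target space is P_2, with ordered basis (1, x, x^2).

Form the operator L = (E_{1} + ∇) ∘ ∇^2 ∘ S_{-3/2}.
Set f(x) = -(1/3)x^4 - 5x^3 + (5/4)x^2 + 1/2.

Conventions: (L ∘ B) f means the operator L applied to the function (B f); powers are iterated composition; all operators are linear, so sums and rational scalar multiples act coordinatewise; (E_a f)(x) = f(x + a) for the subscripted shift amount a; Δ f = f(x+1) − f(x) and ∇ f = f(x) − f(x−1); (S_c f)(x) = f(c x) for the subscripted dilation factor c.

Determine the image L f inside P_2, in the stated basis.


S_{-3/2} f = -(27/16)x^4 + (135/8)x^3 + (45/16)x^2 + 1/2
∇ S_{-3/2} f = -(27/4)x^3 + (243/4)x^2 - (207/4)x + 63/4
∇ ∇ S_{-3/2} f = -(81/4)x^2 + (567/4)x - 477/4
E_{1} ∇^2 S_{-3/2} f = -(81/4)x^2 + (405/4)x + 9/4
∇ ∇^2 S_{-3/2} f = -(81/2)x + 162
(E_{1} + ∇) ∇^2 S_{-3/2} f = -(81/4)x^2 + (243/4)x + 657/4

the image equals g(x) = -(81/4)x^2 + (243/4)x + 657/4


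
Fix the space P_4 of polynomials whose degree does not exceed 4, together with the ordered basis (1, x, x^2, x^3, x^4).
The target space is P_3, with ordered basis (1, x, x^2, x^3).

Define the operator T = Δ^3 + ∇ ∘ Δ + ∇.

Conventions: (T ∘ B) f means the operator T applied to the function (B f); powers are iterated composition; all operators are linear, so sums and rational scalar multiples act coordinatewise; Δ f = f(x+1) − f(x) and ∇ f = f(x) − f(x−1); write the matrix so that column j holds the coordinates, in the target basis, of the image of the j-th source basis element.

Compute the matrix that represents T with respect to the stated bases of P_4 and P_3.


the matrix is [[0, 1, 1, 7, 37]; [0, 0, 2, 3, 28]; [0, 0, 0, 3, 6]; [0, 0, 0, 0, 4]] (rows listed top to bottom)

image of 1: 0
image of x: 1
image of x^2: 2x + 1
image of x^3: 3x^2 + 3x + 7
image of x^4: 4x^3 + 6x^2 + 28x + 37
each image's coordinates form column j of the matrix


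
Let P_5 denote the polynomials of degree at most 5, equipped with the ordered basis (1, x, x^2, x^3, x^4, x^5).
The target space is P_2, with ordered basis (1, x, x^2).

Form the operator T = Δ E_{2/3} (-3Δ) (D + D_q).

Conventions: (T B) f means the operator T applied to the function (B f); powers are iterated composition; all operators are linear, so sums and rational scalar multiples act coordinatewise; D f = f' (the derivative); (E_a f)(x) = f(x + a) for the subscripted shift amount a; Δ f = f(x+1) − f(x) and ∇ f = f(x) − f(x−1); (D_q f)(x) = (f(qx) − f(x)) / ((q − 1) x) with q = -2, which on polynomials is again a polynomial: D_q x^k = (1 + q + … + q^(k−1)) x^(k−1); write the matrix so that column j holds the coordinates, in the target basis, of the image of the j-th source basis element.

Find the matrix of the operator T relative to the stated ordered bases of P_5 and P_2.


image of 1: 0
image of x: 0
image of x^2: 0
image of x^3: -36
image of x^4: 18x + 30
image of x^5: -576x^2 - 1920x - 1696
each image's coordinates form column j of the matrix

the matrix is [[0, 0, 0, -36, 30, -1696]; [0, 0, 0, 0, 18, -1920]; [0, 0, 0, 0, 0, -576]] (rows listed top to bottom)


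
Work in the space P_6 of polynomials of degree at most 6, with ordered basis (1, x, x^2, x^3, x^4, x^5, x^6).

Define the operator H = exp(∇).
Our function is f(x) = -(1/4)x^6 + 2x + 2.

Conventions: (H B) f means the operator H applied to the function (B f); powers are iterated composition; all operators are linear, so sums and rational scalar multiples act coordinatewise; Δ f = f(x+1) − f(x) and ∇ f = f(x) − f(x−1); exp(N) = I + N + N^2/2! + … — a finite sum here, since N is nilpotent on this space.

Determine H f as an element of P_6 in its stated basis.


the image equals g(x) = -(1/4)x^6 - (3/2)x^5 + 5x^3 - (15/4)x^2 - x + 25/4

order-1 term: -(3/2)x^5 + (15/4)x^4 - 5x^3 + (15/4)x^2 - (3/2)x + 9/4
order-2 term: -(15/4)x^4 + 15x^3 - (105/4)x^2 + (45/2)x - 31/4
order-3 term: -5x^3 + (45/2)x^2 - (75/2)x + 45/2
order-4 term: -(15/4)x^2 + 15x - 65/4
order-5 term: -(3/2)x + 15/4
order-6 term: -1/4
the series for exp(∇) f terminates at order 6
exp(∇) f = -(1/4)x^6 - (3/2)x^5 + 5x^3 - (15/4)x^2 - x + 25/4


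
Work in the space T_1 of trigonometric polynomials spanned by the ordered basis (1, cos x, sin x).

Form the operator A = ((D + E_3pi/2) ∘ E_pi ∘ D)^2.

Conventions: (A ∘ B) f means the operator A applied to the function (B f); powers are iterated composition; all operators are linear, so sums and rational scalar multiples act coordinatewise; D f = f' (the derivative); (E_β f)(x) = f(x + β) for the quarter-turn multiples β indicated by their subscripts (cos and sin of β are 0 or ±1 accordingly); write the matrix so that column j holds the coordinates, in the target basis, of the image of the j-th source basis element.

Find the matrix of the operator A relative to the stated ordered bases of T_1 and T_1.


image of 1: 0
image of cos x: 0
image of sin x: 0
each image's coordinates form column j of the matrix

the matrix is [[0, 0, 0]; [0, 0, 0]; [0, 0, 0]] (rows listed top to bottom)


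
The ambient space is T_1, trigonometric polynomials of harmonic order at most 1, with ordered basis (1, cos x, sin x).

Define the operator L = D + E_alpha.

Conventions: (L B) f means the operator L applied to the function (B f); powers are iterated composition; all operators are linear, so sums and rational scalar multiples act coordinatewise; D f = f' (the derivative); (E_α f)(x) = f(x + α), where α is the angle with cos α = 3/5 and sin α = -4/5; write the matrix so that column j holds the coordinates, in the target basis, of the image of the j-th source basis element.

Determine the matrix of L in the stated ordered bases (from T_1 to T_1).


the matrix is [[1, 0, 0]; [0, 3/5, 1/5]; [0, -1/5, 3/5]] (rows listed top to bottom)

image of 1: 1
image of cos x: (3/5)cos x - (1/5)sin x
image of sin x: (1/5)cos x + (3/5)sin x
each image's coordinates form column j of the matrix


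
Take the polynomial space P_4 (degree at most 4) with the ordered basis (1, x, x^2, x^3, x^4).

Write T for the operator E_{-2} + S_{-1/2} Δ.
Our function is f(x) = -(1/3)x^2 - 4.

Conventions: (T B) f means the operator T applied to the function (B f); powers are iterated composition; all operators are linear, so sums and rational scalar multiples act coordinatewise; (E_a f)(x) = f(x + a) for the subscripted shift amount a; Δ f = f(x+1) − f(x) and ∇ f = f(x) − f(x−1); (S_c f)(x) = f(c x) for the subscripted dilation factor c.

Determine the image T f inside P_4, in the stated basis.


E_{-2} f = -(1/3)x^2 + (4/3)x - 16/3
Δ f = -(2/3)x - 1/3
S_{-1/2} Δ f = (1/3)x - 1/3
(E_{-2} + S_{-1/2} Δ) f = -(1/3)x^2 + (5/3)x - 17/3

the result is g(x) = -(1/3)x^2 + (5/3)x - 17/3


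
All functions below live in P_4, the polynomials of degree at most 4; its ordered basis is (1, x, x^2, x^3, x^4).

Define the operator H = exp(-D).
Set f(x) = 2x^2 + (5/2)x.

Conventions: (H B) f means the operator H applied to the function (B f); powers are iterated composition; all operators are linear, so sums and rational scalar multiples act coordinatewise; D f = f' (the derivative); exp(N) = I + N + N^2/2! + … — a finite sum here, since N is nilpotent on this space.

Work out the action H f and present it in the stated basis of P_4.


order-1 term: -4x - 5/2
order-2 term: 2
the series for exp(-D) f terminates at order 2
exp(-D) f = 2x^2 - (3/2)x - 1/2

the result is g(x) = 2x^2 - (3/2)x - 1/2


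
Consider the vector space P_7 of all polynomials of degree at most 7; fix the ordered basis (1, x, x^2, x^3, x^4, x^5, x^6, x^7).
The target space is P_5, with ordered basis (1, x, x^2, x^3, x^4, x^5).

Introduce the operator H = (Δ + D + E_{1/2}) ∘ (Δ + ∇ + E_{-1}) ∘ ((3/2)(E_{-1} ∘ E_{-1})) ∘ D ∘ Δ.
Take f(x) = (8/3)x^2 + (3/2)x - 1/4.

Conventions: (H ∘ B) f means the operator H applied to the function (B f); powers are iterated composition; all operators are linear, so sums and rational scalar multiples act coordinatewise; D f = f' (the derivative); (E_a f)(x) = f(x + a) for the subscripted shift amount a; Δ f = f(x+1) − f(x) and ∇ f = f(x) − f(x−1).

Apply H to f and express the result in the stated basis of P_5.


the result is g(x) = 8

Δ f = (16/3)x + 25/6
D Δ f = 16/3
E_{-1} D Δ f = 16/3
E_{-1} E_{-1} D Δ f = 16/3
((3/2)(E_{-1} ∘ E_{-1})) D Δ f = 8
Δ ((3/2)(E_{-1} ∘ E_{-1})) D Δ f = 0
∇ ((3/2)(E_{-1} ∘ E_{-1})) D Δ f = 0
E_{-1} ((3/2)(E_{-1} ∘ E_{-1})) D Δ f = 8
(Δ + ∇ + E_{-1}) ((3/2)(E_{-1} ∘ E_{-1})) D Δ f = 8
Δ ((Δ + ∇ + E_{-1}) ∘ ((3/2)(E_{-1} ∘ E_{-1})) ∘ D) Δ f = 0
D ((Δ + ∇ + E_{-1}) ∘ ((3/2)(E_{-1} ∘ E_{-1})) ∘ D) Δ f = 0
E_{1/2} ((Δ + ∇ + E_{-1}) ∘ ((3/2)(E_{-1} ∘ E_{-1})) ∘ D) Δ f = 8
(Δ + D + E_{1/2}) ((Δ + ∇ + E_{-1}) ∘ ((3/2)(E_{-1} ∘ E_{-1})) ∘ D) Δ f = 8


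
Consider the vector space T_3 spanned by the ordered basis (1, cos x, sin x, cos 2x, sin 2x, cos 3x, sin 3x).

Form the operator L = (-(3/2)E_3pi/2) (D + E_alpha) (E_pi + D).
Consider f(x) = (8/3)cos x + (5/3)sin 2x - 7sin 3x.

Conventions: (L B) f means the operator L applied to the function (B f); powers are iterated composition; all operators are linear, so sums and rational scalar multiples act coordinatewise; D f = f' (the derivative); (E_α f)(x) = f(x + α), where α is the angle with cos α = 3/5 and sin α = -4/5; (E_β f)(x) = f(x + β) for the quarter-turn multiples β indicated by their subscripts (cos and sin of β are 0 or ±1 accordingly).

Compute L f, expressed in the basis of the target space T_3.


the result is g(x) = -(8/5)cos x + (16/5)sin x + (6/5)cos 2x - (59/10)sin 2x - (9198/125)cos 3x + (7161/125)sin 3x

E_pi f = -(8/3)cos x + (5/3)sin 2x + 7sin 3x
D f = -(8/3)sin x + (10/3)cos 2x - 21cos 3x
(E_pi + D) f = -(8/3)cos x - (8/3)sin x + (10/3)cos 2x + (5/3)sin 2x - 21cos 3x + 7sin 3x
D (E_pi + D) f = -(8/3)cos x + (8/3)sin x + (10/3)cos 2x - (20/3)sin 2x + 21cos 3x + 63sin 3x
E_alpha (E_pi + D) f = (8/15)cos x - (56/15)sin x - (38/15)cos 2x + (41/15)sin 2x + (2149/125)cos 3x - (1743/125)sin 3x
(D + E_alpha) (E_pi + D) f = -(32/15)cos x - (16/15)sin x + (4/5)cos 2x - (59/15)sin 2x + (4774/125)cos 3x + (6132/125)sin 3x
E_3pi/2 ((D + E_alpha) (E_pi + D)) f = (16/15)cos x - (32/15)sin x - (4/5)cos 2x + (59/15)sin 2x + (6132/125)cos 3x - (4774/125)sin 3x
(-(3/2)E_3pi/2) ((D + E_alpha) (E_pi + D)) f = -(8/5)cos x + (16/5)sin x + (6/5)cos 2x - (59/10)sin 2x - (9198/125)cos 3x + (7161/125)sin 3x


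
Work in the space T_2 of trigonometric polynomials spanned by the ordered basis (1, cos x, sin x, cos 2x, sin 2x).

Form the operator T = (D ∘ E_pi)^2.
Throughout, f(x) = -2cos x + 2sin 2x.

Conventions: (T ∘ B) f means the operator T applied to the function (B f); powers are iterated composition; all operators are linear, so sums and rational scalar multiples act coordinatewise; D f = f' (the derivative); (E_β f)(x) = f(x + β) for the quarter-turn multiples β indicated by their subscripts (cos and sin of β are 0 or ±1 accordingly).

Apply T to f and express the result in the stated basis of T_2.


the image equals g(x) = 2cos x - 8sin 2x

E_pi f = 2cos x + 2sin 2x
D E_pi f = -2sin x + 4cos 2x
E_pi (D ∘ E_pi) f = 2sin x + 4cos 2x
D E_pi (D ∘ E_pi) f = 2cos x - 8sin 2x


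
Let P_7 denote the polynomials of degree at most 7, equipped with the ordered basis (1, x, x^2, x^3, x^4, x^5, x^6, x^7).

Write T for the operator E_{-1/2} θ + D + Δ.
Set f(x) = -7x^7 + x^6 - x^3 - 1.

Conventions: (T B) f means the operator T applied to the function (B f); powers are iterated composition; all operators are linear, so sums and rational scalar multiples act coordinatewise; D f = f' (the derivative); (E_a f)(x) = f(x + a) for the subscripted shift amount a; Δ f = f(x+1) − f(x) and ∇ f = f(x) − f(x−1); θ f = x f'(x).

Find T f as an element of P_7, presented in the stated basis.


θ f = -49x^7 + 6x^6 - 3x^3
E_{-1/2} θ f = -49x^7 + (355/2)x^6 - (1101/4)x^5 + (1895/8)x^4 - (2003/16)x^3 + (1353/32)x^2 - (559/64)x + 109/128
D f = -49x^6 + 6x^5 - 3x^2
Δ f = -49x^6 - 141x^5 - 230x^4 - 225x^3 - 135x^2 - 46x - 7
(E_{-1/2} θ + D + Δ) f = -49x^7 + (159/2)x^6 - (1641/4)x^5 + (55/8)x^4 - (5603/16)x^3 - (3063/32)x^2 - (3503/64)x - 787/128

g(x) = -49x^7 + (159/2)x^6 - (1641/4)x^5 + (55/8)x^4 - (5603/16)x^3 - (3063/32)x^2 - (3503/64)x - 787/128


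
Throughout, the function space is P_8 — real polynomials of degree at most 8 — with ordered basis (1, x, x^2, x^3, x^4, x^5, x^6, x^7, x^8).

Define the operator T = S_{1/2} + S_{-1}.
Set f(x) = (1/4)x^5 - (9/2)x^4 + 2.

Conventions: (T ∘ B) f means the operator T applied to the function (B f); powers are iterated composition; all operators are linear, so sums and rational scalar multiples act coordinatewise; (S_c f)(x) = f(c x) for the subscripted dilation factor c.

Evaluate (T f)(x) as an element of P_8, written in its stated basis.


S_{1/2} f = (1/128)x^5 - (9/32)x^4 + 2
S_{-1} f = -(1/4)x^5 - (9/2)x^4 + 2
(S_{1/2} + S_{-1}) f = -(31/128)x^5 - (153/32)x^4 + 4

g(x) = -(31/128)x^5 - (153/32)x^4 + 4


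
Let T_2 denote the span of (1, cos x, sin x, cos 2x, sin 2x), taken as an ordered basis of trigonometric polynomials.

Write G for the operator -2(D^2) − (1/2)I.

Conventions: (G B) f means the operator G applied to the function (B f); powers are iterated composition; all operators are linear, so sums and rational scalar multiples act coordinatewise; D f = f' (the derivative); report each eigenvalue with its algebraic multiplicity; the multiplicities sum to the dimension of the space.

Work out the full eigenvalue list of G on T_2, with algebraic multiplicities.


λ = -1/2 (multiplicity 1), λ = 3/2 (multiplicity 2), λ = 15/2 (multiplicity 2)

image of 1: -1/2
image of cos x: (3/2)cos x
image of sin x: (3/2)sin x
image of cos 2x: (15/2)cos 2x
image of sin 2x: (15/2)sin 2x
the matrix is diagonal; its diagonal is (-1/2, 3/2, 3/2, 15/2, 15/2)
for a triangular matrix the eigenvalues are the diagonal entries, with algebraic multiplicity their repetition count


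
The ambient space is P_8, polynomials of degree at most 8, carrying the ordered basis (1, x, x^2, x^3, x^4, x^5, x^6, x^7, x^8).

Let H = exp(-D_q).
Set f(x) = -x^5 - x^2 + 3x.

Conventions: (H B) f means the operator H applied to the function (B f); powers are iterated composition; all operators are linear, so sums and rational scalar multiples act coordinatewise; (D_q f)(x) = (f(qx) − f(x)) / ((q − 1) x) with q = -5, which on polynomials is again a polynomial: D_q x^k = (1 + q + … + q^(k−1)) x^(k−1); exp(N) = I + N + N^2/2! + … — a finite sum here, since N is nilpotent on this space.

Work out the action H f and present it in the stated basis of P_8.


order-1 term: 521x^4 - 4x - 3
order-2 term: 27092x^3 + 2
order-3 term: -189644x^2
order-4 term: -189644x
order-5 term: 189644/5
the series for exp(-D_q) f terminates at order 5
exp(-D_q) f = -x^5 + 521x^4 + 27092x^3 - 189645x^2 - 189645x + 189639/5

the image equals g(x) = -x^5 + 521x^4 + 27092x^3 - 189645x^2 - 189645x + 189639/5


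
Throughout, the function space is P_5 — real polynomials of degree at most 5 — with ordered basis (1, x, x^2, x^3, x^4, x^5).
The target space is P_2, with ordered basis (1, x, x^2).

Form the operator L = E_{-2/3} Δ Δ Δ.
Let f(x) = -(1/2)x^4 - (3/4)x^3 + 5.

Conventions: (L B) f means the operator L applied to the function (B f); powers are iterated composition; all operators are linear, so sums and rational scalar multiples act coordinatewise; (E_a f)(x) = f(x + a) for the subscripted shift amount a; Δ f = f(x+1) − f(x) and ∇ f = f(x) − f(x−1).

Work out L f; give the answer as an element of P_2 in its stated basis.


Δ f = -2x^3 - (21/4)x^2 - (17/4)x - 5/4
Δ Δ f = -6x^2 - (33/2)x - 23/2
Δ (Δ Δ) f = -12x - 45/2
E_{-2/3} Δ (Δ Δ) f = -12x - 29/2

the image equals g(x) = -12x - 29/2


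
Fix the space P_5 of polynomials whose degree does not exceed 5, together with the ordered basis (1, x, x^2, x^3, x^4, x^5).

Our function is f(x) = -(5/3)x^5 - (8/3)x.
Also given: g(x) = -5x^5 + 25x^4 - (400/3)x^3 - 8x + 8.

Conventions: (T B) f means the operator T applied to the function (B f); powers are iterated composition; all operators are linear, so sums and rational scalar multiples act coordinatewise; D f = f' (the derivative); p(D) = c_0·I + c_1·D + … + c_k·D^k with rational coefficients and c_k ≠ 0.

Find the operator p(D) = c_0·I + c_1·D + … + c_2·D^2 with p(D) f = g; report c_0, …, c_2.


D^0 f = -(5/3)x^5 - (8/3)x
D^1 f = -(25/3)x^4 - 8/3
D^2 f = -(100/3)x^3
matching coefficients of g against c_0 f + c_1 Df + … from the top degree down determines the c_i
solution: c_0 = 3, c_1 = -3, c_2 = 4

c_0 = 3, c_1 = -3, c_2 = 4


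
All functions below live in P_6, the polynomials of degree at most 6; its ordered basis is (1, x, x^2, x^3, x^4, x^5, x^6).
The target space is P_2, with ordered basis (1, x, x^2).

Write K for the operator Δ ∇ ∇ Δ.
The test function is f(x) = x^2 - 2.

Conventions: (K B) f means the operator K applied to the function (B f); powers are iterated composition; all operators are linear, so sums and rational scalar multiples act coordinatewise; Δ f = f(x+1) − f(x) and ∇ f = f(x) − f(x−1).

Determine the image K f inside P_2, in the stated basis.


g(x) = 0

Δ f = 2x + 1
∇ Δ f = 2
∇ ∇ Δ f = 0
Δ (∇ ∇) Δ f = 0


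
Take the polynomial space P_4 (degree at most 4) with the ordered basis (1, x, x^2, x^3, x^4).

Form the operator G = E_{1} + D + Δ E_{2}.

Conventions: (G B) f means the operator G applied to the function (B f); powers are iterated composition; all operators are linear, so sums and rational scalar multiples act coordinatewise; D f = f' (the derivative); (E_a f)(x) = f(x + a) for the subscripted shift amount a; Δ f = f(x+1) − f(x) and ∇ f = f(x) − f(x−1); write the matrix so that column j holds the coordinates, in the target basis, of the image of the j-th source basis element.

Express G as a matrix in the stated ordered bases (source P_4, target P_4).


image of 1: 1
image of x: x + 3
image of x^2: x^2 + 6x + 6
image of x^3: x^3 + 9x^2 + 18x + 20
image of x^4: x^4 + 12x^3 + 36x^2 + 80x + 66
each image's coordinates form column j of the matrix

the matrix is [[1, 3, 6, 20, 66]; [0, 1, 6, 18, 80]; [0, 0, 1, 9, 36]; [0, 0, 0, 1, 12]; [0, 0, 0, 0, 1]] (rows listed top to bottom)


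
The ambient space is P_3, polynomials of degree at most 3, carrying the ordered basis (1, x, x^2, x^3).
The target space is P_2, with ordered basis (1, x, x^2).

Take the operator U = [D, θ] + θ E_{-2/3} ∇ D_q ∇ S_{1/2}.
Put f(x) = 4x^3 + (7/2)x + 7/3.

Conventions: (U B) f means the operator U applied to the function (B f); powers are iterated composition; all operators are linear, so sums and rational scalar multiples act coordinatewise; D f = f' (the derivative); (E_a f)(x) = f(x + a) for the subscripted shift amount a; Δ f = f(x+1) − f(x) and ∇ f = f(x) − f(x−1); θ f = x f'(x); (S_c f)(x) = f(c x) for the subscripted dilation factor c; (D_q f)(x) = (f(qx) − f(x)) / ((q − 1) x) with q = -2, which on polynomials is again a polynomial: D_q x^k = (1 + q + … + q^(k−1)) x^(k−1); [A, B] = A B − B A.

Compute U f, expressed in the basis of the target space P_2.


θ f = 12x^3 + (7/2)x
D θ f = 36x^2 + 7/2
D f = 12x^2 + 7/2
θ D f = 24x^2
[D, θ] f = 12x^2 + 7/2
S_{1/2} f = (1/2)x^3 + (7/4)x + 7/3
∇ S_{1/2} f = (3/2)x^2 - (3/2)x + 9/4
D_q ∇ S_{1/2} f = -(3/2)x - 3/2
∇ (D_q ∇ S_{1/2}) f = -3/2
E_{-2/3} ∇ (D_q ∇ S_{1/2}) f = -3/2
θ E_{-2/3} ∇ (D_q ∇ S_{1/2}) f = 0
([D, θ] + θ E_{-2/3} ∇ D_q ∇ S_{1/2}) f = 12x^2 + 7/2

the result is g(x) = 12x^2 + 7/2


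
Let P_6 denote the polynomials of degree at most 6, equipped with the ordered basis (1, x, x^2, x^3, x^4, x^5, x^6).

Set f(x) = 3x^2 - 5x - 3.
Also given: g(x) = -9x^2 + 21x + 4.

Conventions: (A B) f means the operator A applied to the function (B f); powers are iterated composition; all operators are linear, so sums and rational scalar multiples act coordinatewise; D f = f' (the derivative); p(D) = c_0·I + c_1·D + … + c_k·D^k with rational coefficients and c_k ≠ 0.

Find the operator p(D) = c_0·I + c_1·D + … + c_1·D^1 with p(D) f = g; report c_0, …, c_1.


D^0 f = 3x^2 - 5x - 3
D^1 f = 6x - 5
matching coefficients of g against c_0 f + c_1 Df + … from the top degree down determines the c_i
solution: c_0 = -3, c_1 = 1

p(D) = -3·I + D, i.e. c_0 = -3, c_1 = 1


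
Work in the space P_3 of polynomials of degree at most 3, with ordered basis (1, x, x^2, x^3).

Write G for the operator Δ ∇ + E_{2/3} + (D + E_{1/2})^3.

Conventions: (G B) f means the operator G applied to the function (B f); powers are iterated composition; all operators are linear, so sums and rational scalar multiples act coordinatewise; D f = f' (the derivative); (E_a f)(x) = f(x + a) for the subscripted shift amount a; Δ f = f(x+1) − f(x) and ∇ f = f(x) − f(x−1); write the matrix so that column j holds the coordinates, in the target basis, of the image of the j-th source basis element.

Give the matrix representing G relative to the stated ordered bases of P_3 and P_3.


the matrix is [[2, 31/6, 601/36, 5977/216]; [0, 2, 31/3, 601/12]; [0, 0, 2, 31/2]; [0, 0, 0, 2]] (rows listed top to bottom)

image of 1: 2
image of x: 2x + 31/6
image of x^2: 2x^2 + (31/3)x + 601/36
image of x^3: 2x^3 + (31/2)x^2 + (601/12)x + 5977/216
each image's coordinates form column j of the matrix


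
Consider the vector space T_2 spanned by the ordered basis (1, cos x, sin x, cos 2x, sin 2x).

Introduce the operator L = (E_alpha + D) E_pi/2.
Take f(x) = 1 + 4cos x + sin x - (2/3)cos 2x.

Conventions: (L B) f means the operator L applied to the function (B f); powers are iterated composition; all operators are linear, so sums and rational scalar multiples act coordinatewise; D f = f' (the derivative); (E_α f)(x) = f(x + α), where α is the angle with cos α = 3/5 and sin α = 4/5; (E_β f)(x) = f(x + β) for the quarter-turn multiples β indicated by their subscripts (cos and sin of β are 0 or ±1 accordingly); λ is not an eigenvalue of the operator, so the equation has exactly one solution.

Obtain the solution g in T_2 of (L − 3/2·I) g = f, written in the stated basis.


the image equals g(x) = -2 - (92/75)cos x - (2/25)sin x + (244/3075)cos 2x + (592/3075)sin 2x

write g with unknown coordinates in the stated basis and equate coefficients in (L − 3/2·I) g = f
solving from the highest basis element down gives g = -2 - (92/75)cos x - (2/25)sin x + (244/3075)cos 2x + (592/3075)sin 2x
check: L g = -2 + (54/25)cos x + (22/25)sin x - (1684/3075)cos 2x + (296/1025)sin 2x
so L g − 3/2·g = 1 + 4cos x + sin x - (2/3)cos 2x = f ✓


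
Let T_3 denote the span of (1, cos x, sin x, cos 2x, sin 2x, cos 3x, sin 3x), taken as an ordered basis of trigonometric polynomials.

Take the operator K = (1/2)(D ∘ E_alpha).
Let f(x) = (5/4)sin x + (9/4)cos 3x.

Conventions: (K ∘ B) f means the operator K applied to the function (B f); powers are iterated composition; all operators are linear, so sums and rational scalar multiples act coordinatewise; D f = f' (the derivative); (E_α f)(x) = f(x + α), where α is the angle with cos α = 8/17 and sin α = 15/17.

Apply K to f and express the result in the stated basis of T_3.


E_alpha f = (75/68)cos x + (10/17)sin x - (10998/4913)cos 3x + (4455/19652)sin 3x
D E_alpha f = (10/17)cos x - (75/68)sin x + (13365/19652)cos 3x + (32994/4913)sin 3x
((1/2)(D ∘ E_alpha)) f = (5/17)cos x - (75/136)sin x + (13365/39304)cos 3x + (16497/4913)sin 3x

the image equals g(x) = (5/17)cos x - (75/136)sin x + (13365/39304)cos 3x + (16497/4913)sin 3x


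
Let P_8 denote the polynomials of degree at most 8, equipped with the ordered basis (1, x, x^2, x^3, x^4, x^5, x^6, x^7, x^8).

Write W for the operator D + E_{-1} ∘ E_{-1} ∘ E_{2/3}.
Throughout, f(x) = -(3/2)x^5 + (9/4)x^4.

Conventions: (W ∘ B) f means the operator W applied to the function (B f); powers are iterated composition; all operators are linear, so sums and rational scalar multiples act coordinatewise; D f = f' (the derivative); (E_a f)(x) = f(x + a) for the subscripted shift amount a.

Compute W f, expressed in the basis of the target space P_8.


D f = -(15/2)x^4 + 9x^3
E_{2/3} f = -(3/2)x^5 - (11/4)x^4 - (2/3)x^3 + (14/9)x^2 + (32/27)x + 20/81
E_{-1} E_{2/3} f = -(3/2)x^5 + (19/4)x^4 - (14/3)x^3 + (37/18)x^2 - (23/54)x + 11/324
E_{-1} E_{-1} E_{2/3} f = -(3/2)x^5 + (49/4)x^4 - (116/3)x^3 + (536/9)x^2 - (1216/27)x + 1088/81
(D + E_{-1} ∘ E_{-1} ∘ E_{2/3}) f = -(3/2)x^5 + (19/4)x^4 - (89/3)x^3 + (536/9)x^2 - (1216/27)x + 1088/81

the result is g(x) = -(3/2)x^5 + (19/4)x^4 - (89/3)x^3 + (536/9)x^2 - (1216/27)x + 1088/81


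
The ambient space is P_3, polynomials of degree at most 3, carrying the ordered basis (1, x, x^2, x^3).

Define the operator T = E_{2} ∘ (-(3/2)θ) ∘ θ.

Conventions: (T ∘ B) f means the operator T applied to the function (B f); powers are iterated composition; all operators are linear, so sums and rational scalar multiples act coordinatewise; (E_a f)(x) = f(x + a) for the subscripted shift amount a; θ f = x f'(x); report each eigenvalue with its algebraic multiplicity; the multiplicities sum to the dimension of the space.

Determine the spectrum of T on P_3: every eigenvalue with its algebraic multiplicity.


λ = -27/2 (multiplicity 1), λ = -6 (multiplicity 1), λ = -3/2 (multiplicity 1), λ = 0 (multiplicity 1)

image of 1: 0
image of x: -(3/2)x - 3
image of x^2: -6x^2 - 24x - 24
image of x^3: -(27/2)x^3 - 81x^2 - 162x - 108
the matrix is upper triangular; its diagonal is (0, -3/2, -6, -27/2)
for a triangular matrix the eigenvalues are the diagonal entries, with algebraic multiplicity their repetition count


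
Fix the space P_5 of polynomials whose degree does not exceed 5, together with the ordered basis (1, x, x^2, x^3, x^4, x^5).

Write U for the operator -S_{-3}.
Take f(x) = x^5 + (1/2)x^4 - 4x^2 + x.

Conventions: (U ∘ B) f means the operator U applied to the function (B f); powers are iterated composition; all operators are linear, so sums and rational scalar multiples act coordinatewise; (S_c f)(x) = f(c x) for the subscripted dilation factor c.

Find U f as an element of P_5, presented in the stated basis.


S_{-3} f = -243x^5 + (81/2)x^4 - 36x^2 - 3x
(-S_{-3}) f = 243x^5 - (81/2)x^4 + 36x^2 + 3x

the image equals g(x) = 243x^5 - (81/2)x^4 + 36x^2 + 3x


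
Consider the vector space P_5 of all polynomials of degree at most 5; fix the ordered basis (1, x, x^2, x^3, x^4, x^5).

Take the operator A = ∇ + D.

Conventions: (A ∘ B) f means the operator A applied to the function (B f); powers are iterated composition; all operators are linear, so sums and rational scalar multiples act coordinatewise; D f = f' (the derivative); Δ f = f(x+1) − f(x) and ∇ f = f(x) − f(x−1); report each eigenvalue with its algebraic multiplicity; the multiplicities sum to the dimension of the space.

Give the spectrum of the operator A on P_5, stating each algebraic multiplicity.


λ = 0 (multiplicity 6)

image of 1: 0
image of x: 2
image of x^2: 4x - 1
image of x^3: 6x^2 - 3x + 1
image of x^4: 8x^3 - 6x^2 + 4x - 1
image of x^5: 10x^4 - 10x^3 + 10x^2 - 5x + 1
the matrix is upper triangular; its diagonal is (0, 0, 0, 0, 0, 0)
for a triangular matrix the eigenvalues are the diagonal entries, with algebraic multiplicity their repetition count


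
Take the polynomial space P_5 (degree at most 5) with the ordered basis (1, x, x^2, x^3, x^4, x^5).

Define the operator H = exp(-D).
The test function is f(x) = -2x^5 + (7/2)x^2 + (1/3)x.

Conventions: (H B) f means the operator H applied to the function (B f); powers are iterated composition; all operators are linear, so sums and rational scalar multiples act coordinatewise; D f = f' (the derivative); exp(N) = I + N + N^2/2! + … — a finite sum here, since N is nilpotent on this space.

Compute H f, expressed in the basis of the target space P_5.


the image equals g(x) = -2x^5 + 10x^4 - 20x^3 + (47/2)x^2 - (50/3)x + 31/6

order-1 term: 10x^4 - 7x - 1/3
order-2 term: -20x^3 + 7/2
order-3 term: 20x^2
order-4 term: -10x
order-5 term: 2
the series for exp(-D) f terminates at order 5
exp(-D) f = -2x^5 + 10x^4 - 20x^3 + (47/2)x^2 - (50/3)x + 31/6


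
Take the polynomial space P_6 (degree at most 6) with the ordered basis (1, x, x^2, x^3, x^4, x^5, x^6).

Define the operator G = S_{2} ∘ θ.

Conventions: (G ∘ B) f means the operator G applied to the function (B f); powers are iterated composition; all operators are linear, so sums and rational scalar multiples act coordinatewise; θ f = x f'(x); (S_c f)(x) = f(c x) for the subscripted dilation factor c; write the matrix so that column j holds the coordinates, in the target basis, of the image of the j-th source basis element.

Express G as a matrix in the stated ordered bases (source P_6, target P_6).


the matrix is [[0, 0, 0, 0, 0, 0, 0]; [0, 2, 0, 0, 0, 0, 0]; [0, 0, 8, 0, 0, 0, 0]; [0, 0, 0, 24, 0, 0, 0]; [0, 0, 0, 0, 64, 0, 0]; [0, 0, 0, 0, 0, 160, 0]; [0, 0, 0, 0, 0, 0, 384]] (rows listed top to bottom)

image of 1: 0
image of x: 2x
image of x^2: 8x^2
image of x^3: 24x^3
image of x^4: 64x^4
image of x^5: 160x^5
image of x^6: 384x^6
each image's coordinates form column j of the matrix


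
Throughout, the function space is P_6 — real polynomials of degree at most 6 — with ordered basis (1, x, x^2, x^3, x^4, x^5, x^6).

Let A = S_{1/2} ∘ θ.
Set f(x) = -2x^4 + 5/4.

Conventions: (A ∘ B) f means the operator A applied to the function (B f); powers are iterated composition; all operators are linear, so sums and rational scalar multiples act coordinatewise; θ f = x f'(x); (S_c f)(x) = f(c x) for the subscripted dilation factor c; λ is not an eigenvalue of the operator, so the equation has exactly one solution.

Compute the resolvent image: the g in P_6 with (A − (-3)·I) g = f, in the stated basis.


the image equals g(x) = -(8/13)x^4 + 5/12

write g with unknown coordinates in the stated basis and equate coefficients in (A − (-3)·I) g = f
solving from the highest basis element down gives g = -(8/13)x^4 + 5/12
check: A g = -(2/13)x^4
so A g − (-3)·g = -2x^4 + 5/4 = f ✓


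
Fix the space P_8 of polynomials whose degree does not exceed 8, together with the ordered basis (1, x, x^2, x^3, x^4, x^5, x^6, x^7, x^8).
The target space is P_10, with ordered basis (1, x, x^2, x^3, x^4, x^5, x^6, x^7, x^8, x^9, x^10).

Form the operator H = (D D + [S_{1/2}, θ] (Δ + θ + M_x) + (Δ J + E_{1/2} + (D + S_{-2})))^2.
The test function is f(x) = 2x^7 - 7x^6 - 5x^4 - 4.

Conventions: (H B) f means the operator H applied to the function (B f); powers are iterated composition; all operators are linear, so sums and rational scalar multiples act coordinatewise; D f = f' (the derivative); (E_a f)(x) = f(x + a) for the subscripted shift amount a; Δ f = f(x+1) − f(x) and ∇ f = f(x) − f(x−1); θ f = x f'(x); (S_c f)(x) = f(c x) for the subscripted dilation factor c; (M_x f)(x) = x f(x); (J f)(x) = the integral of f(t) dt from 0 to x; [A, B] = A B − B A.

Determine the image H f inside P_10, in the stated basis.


D f = 14x^6 - 42x^5 - 20x^3
D D f = 84x^5 - 210x^4 - 60x^2
Δ f = 14x^6 - 35x^4 - 90x^3 - 93x^2 - 48x - 10
θ f = 14x^7 - 42x^6 - 20x^4
M_x f = 2x^8 - 7x^7 - 5x^5 - 4x
(Δ + θ + M_x) f = 2x^8 + 7x^7 - 28x^6 - 5x^5 - 55x^4 - 90x^3 - 93x^2 - 52x - 10
θ (Δ + θ + M_x) f = 16x^8 + 49x^7 - 168x^6 - 25x^5 - 220x^4 - 270x^3 - 186x^2 - 52x
S_{1/2} θ (Δ + θ + M_x) f = (1/16)x^8 + (49/128)x^7 - (21/8)x^6 - (25/32)x^5 - (55/4)x^4 - (135/4)x^3 - (93/2)x^2 - 26x
S_{1/2} (Δ + θ + M_x) f = (1/128)x^8 + (7/128)x^7 - (7/16)x^6 - (5/32)x^5 - (55/16)x^4 - (45/4)x^3 - (93/4)x^2 - 26x - 10
θ S_{1/2} (Δ + θ + M_x) f = (1/16)x^8 + (49/128)x^7 - (21/8)x^6 - (25/32)x^5 - (55/4)x^4 - (135/4)x^3 - (93/2)x^2 - 26x
[S_{1/2}, θ] (Δ + θ + M_x) f = 0
J f = (1/4)x^8 - x^7 - x^5 - 4x
Δ J f = 2x^7 - 7x^5 - (45/2)x^4 - 31x^3 - 24x^2 - 10x - 23/4
E_{1/2} f = 2x^7 - (21/2)x^5 - (45/2)x^4 - (185/8)x^3 - (51/4)x^2 - (115/32)x - 141/32
D f = 14x^6 - 42x^5 - 20x^3
S_{-2} f = -256x^7 - 448x^6 - 80x^4 - 4
(D + S_{-2}) f = -256x^7 - 434x^6 - 42x^5 - 80x^4 - 20x^3 - 4
(Δ J + E_{1/2} + (D + S_{-2})) f = -252x^7 - 434x^6 - (119/2)x^5 - 125x^4 - (593/8)x^3 - (147/4)x^2 - (435/32)x - 453/32
(D D + [S_{1/2}, θ] (Δ + θ + M_x) + (Δ J + E_{1/2} + (D + S_{-2}))) f = -252x^7 - 434x^6 + (49/2)x^5 - 335x^4 - (593/8)x^3 - (387/4)x^2 - (435/32)x - 453/32
D (D D + [S_{1/2}, θ] (Δ + θ + M_x) + (Δ J + E_{1/2} + (D + S_{-2}))) f = -1764x^6 - 2604x^5 + (245/2)x^4 - 1340x^3 - (1779/8)x^2 - (387/2)x - 435/32
D D (D D + [S_{1/2}, θ] (Δ + θ + M_x) + (Δ J + E_{1/2} + (D + S_{-2}))) f = -10584x^5 - 13020x^4 + 490x^3 - 4020x^2 - (1779/4)x - 387/2
Δ (D D + [S_{1/2}, θ] (Δ + θ + M_x) + (Δ J + E_{1/2} + (D + S_{-2}))) f = -1764x^6 - 7896x^5 - (30415/2)x^4 - 18595x^3 - (110315/8)x^2 - (48011/8)x - 37791/32
θ (D D + [S_{1/2}, θ] (Δ + θ + M_x) + (Δ J + E_{1/2} + (D + S_{-2}))) f = -1764x^7 - 2604x^6 + (245/2)x^5 - 1340x^4 - (1779/8)x^3 - (387/2)x^2 - (435/32)x
M_x (D D + [S_{1/2}, θ] (Δ + θ + M_x) + (Δ J + E_{1/2} + (D + S_{-2}))) f = -252x^8 - 434x^7 + (49/2)x^6 - 335x^5 - (593/8)x^4 - (387/4)x^3 - (435/32)x^2 - (453/32)x
(Δ + θ + M_x) (D D + [S_{1/2}, θ] (Δ + θ + M_x) + (Δ J + E_{1/2} + (D + S_{-2}))) f = -252x^8 - 2198x^7 - (8687/2)x^6 - (16217/2)x^5 - (132973/8)x^4 - (151313/8)x^3 - (447887/32)x^2 - (48233/8)x - 37791/32
θ (Δ + θ + M_x) (D D + [S_{1/2}, θ] (Δ + θ + M_x) + (Δ J + E_{1/2} + (D + S_{-2}))) f = -2016x^8 - 15386x^7 - 26061x^6 - (81085/2)x^5 - (132973/2)x^4 - (453939/8)x^3 - (447887/16)x^2 - (48233/8)x
S_{1/2} θ (Δ + θ + M_x) (D D + [S_{1/2}, θ] (Δ + θ + M_x) + (Δ J + E_{1/2} + (D + S_{-2}))) f = -(63/8)x^8 - (7693/64)x^7 - (26061/64)x^6 - (81085/64)x^5 - (132973/32)x^4 - (453939/64)x^3 - (447887/64)x^2 - (48233/16)x
S_{1/2} (Δ + θ + M_x) (D D + [S_{1/2}, θ] (Δ + θ + M_x) + (Δ J + E_{1/2} + (D + S_{-2}))) f = -(63/64)x^8 - (1099/64)x^7 - (8687/128)x^6 - (16217/64)x^5 - (132973/128)x^4 - (151313/64)x^3 - (447887/128)x^2 - (48233/16)x - 37791/32
θ S_{1/2} (Δ + θ + M_x) (D D + [S_{1/2}, θ] (Δ + θ + M_x) + (Δ J + E_{1/2} + (D + S_{-2}))) f = -(63/8)x^8 - (7693/64)x^7 - (26061/64)x^6 - (81085/64)x^5 - (132973/32)x^4 - (453939/64)x^3 - (447887/64)x^2 - (48233/16)x
[S_{1/2}, θ] (Δ + θ + M_x) (D D + [S_{1/2}, θ] (Δ + θ + M_x) + (Δ J + E_{1/2} + (D + S_{-2}))) f = 0
J (D D + [S_{1/2}, θ] (Δ + θ + M_x) + (Δ J + E_{1/2} + (D + S_{-2}))) f = -(63/2)x^8 - 62x^7 + (49/12)x^6 - 67x^5 - (593/32)x^4 - (129/4)x^3 - (435/64)x^2 - (453/32)x
Δ J (D D + [S_{1/2}, θ] (Δ + θ + M_x) + (Δ J + E_{1/2} + (D + S_{-2}))) f = -252x^7 - 1316x^6 - (6083/2)x^5 - (18595/4)x^4 - (110315/24)x^3 - (48011/16)x^2 - (37791/32)x - 43805/192
E_{1/2} (D D + [S_{1/2}, θ] (Δ + θ + M_x) + (Δ J + E_{1/2} + (D + S_{-2}))) f = -252x^7 - 1316x^6 - (5201/2)x^5 - (12015/4)x^4 - (18553/8)x^3 - (20033/16)x^2 - (13911/32)x - 5333/64
D (D D + [S_{1/2}, θ] (Δ + θ + M_x) + (Δ J + E_{1/2} + (D + S_{-2}))) f = -1764x^6 - 2604x^5 + (245/2)x^4 - 1340x^3 - (1779/8)x^2 - (387/2)x - 435/32
S_{-2} (D D + [S_{1/2}, θ] (Δ + θ + M_x) + (Δ J + E_{1/2} + (D + S_{-2}))) f = 32256x^7 - 27776x^6 - 784x^5 - 5360x^4 + 593x^3 - 387x^2 + (435/16)x - 453/32
(D + S_{-2}) (D D + [S_{1/2}, θ] (Δ + θ + M_x) + (Δ J + E_{1/2} + (D + S_{-2}))) f = 32256x^7 - 29540x^6 - 3388x^5 - (10475/2)x^4 - 747x^3 - (4875/8)x^2 - (2661/16)x - 111/4
(Δ J + E_{1/2} + (D + S_{-2})) (D D + [S_{1/2}, θ] (Δ + θ + M_x) + (Δ J + E_{1/2} + (D + S_{-2}))) f = 31752x^7 - 32172x^6 - 9030x^5 - 12890x^4 - (91951/12)x^3 - (38897/8)x^2 - 1782x - 16283/48
(D D + [S_{1/2}, θ] (Δ + θ + M_x) + (Δ J + E_{1/2} + (D + S_{-2}))) (D D + [S_{1/2}, θ] (Δ + θ + M_x) + (Δ J + E_{1/2} + (D + S_{-2}))) f = 31752x^7 - 32172x^6 - 19614x^5 - 25910x^4 - (86071/12)x^3 - (71057/8)x^2 - (8907/4)x - 25571/48

the result is g(x) = 31752x^7 - 32172x^6 - 19614x^5 - 25910x^4 - (86071/12)x^3 - (71057/8)x^2 - (8907/4)x - 25571/48
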